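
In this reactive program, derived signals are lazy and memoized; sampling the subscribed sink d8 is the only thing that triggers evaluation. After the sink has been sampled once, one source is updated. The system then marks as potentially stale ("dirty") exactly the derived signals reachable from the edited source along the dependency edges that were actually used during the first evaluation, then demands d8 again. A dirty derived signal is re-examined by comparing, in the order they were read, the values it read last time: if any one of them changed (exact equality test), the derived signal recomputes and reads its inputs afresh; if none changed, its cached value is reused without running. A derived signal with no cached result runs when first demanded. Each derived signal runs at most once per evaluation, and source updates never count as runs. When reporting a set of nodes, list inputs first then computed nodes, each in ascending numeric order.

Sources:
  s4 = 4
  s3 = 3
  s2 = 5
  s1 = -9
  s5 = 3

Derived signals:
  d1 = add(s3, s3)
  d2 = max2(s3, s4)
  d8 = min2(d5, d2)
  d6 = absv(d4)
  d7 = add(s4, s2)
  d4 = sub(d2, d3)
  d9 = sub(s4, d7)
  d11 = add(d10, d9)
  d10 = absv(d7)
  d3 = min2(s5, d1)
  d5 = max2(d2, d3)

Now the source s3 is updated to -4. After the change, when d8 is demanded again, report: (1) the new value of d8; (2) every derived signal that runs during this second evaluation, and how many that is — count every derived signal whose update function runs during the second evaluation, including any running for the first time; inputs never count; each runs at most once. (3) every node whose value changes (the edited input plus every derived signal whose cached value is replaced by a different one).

Demanding d8 again yields 4.
4 derived signals run: d1, d2, d3, d5.
The nodes whose values change: s3, d1, d3.
Note where the cutoff bites: d8 is checked, finds nothing changed, and keeps its cache.

First demand of the output computes:
  d1 = add(3, 3) = 6
  d2 = max2(3, 4) = 4
  d3 = min2(3, 6) = 3
  d5 = max2(4, 3) = 4
  d8 = min2(4, 4) = 4

After the edit, cleaning proceeds:
  d1: a read changed (s3 3->-4; s3 3->-4) — executes, giving -8.
  d2: a read changed (s3 3->-4) — executes, giving 4 — identical to its old value.
  d3: a read changed (d1 6->-8) — executes, giving -8.
  d5: a read changed (d3 3->-8) — executes, giving 4 — identical to its old value.
  d8: dirty, but its reads are unchanged (d5 unchanged, d2 unchanged); cached 4 stands.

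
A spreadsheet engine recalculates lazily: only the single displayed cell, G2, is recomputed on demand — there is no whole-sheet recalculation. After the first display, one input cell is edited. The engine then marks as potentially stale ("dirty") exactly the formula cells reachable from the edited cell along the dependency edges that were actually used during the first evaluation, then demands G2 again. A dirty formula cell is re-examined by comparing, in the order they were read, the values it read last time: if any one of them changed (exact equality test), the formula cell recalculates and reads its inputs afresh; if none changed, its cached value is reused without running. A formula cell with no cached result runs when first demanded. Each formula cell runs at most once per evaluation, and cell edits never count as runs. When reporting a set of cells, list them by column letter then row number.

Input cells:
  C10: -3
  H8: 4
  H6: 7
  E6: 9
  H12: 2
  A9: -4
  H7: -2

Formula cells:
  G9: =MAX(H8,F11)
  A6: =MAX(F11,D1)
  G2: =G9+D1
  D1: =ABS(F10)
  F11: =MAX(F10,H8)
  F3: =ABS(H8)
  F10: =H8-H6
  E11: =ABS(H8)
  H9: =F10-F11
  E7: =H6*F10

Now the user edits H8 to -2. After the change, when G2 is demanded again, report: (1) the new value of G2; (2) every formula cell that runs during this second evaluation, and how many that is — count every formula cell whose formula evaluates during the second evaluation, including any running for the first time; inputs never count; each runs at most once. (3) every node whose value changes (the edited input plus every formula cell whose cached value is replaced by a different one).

New value of G2: 7.
Formula cells that run: D1, F10, F11, G2, G9 — 5 in total.
Values that change: D1, F10, F11, G9, H8.

First evaluation (everything demanded from the output):
  F10 = 4 - 7 = -3
  D1 = ABS(-3) = 3
  F11 = MAX(-3, 4) = 4
  G9 = MAX(4, 4) = 4
  G2 = 4 + 3 = 7

Propagation after the edit:
  F10: runs — H8 4->-2; result -9.
  D1: runs — F10 -3->-9; result 9.
  F11: runs — F10 -3->-9; H8 4->-2; result -2.
  G9: runs — H8 4->-2; F11 4->-2; result -2.
  G2: runs — G9 4->-2; D1 3->9; result 7 (same value as before).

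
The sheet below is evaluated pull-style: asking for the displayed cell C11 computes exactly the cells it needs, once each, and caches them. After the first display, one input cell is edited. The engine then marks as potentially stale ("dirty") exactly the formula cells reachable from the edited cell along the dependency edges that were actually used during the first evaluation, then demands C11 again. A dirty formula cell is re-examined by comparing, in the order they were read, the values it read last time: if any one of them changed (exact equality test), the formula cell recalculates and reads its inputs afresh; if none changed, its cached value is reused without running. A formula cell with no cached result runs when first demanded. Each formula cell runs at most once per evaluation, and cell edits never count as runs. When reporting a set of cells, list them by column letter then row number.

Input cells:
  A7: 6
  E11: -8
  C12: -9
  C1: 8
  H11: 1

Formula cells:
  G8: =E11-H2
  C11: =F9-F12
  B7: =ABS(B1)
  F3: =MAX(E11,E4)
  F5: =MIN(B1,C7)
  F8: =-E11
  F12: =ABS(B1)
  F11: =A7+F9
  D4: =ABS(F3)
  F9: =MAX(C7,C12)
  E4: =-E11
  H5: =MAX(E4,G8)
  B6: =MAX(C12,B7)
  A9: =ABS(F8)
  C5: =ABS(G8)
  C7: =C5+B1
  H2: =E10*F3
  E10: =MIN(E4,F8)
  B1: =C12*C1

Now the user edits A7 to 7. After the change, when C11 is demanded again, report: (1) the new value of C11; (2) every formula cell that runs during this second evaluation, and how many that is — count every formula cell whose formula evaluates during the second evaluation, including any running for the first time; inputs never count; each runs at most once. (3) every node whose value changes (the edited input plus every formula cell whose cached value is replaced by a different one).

First demand of the output computes:
  B1 = -9 * 8 = -72
  E4 = -(-8) = 8
  F3 = MAX(-8, 8) = 8
  F8 = -(-8) = 8
  E10 = MIN(8, 8) = 8
  F12 = ABS(-72) = 72
  H2 = 8 * 8 = 64
  G8 = -8 - 64 = -72
  C5 = ABS(-72) = 72
  C7 = 72 + -72 = 0
  F9 = MAX(0, -9) = 0
  C11 = 0 - 72 = -72

After the edit, cleaning proceeds:
  A7 only reaches undemanded nodes; the second demand re-runs nothing.

Note the shortcut — A7 feeds only undemanded nodes, so no recomputation happens.

Demanding C11 again yields -72.
0 formula cells run: none.
The nodes whose values change: A7.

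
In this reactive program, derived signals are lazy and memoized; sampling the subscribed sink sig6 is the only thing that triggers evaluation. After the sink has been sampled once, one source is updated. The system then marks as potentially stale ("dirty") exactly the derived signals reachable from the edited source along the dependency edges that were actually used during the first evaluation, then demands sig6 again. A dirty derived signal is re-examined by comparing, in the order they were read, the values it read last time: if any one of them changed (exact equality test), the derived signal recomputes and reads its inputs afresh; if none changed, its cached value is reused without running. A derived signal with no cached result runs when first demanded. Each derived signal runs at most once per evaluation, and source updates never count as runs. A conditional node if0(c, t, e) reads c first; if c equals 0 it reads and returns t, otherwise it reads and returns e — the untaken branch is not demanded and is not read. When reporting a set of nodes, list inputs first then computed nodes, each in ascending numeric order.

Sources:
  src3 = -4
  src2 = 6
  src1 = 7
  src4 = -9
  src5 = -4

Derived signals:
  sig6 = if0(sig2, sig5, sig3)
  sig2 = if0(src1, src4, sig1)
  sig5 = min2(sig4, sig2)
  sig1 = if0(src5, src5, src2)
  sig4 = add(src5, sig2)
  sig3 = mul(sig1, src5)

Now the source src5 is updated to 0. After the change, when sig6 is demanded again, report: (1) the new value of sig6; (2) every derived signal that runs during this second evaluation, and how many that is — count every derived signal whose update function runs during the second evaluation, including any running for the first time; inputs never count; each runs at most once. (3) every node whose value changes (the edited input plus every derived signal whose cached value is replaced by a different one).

Demanding sig6 again yields 0.
5 derived signals run: sig1, sig2, sig4, sig5, sig6.
The nodes whose values change: src5, sig1, sig2, sig6.
Note the branch switch — demand abandons sig3, which is never re-examined.

First demand of the output computes:
  sig1 = if0(src5=-4 -> else branch src2) = 6
  sig2 = if0(src1=7 -> else branch sig1) = 6
  sig3 = mul(6, -4) = -24
  sig6 = if0(sig2=6 -> else branch sig3) = -24

After the edit, cleaning proceeds:
  sig1: a read changed (src5 -4->0) — executes, giving 0.
  sig2: a read changed (sig1 6->0) — executes, giving 0.
  sig3: stays stale; no demand reaches it after the flip.
  sig4: had never run; runs now, result 0.
  sig5: had never run; runs now, result 0.
  sig6: a read changed (sig2 6->0) — executes, giving 0.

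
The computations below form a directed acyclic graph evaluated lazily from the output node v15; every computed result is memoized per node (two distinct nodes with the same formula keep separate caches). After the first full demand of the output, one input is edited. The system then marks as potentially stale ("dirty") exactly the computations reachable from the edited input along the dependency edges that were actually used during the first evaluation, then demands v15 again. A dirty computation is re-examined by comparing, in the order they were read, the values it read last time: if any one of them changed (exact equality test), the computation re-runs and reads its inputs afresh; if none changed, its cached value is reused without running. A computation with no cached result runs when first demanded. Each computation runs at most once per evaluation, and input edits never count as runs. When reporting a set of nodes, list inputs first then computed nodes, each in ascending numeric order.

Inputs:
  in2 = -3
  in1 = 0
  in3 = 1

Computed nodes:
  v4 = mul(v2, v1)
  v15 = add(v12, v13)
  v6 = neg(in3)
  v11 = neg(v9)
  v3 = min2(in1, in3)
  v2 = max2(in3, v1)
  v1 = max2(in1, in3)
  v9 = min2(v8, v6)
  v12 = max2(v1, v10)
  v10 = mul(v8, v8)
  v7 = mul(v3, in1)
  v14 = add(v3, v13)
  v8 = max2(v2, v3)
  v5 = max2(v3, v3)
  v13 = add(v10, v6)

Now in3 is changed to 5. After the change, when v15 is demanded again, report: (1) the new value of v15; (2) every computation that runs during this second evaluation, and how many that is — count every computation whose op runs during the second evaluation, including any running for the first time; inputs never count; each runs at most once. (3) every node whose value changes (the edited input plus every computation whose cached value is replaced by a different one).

Demanding v15 again yields 45.
9 computations run: v1, v2, v3, v6, v8, v10, v12, v13, v15.
The nodes whose values change: in3, v1, v2, v6, v8, v10, v12, v13, v15.

First demand of the output computes:
  v1 = max2(0, 1) = 1
  v2 = max2(1, 1) = 1
  v3 = min2(0, 1) = 0
  v6 = neg(1) = -1
  v8 = max2(1, 0) = 1
  v10 = mul(1, 1) = 1
  v12 = max2(1, 1) = 1
  v13 = add(1, -1) = 0
  v15 = add(1, 0) = 1

After the edit, cleaning proceeds:
  v1: a read changed (in3 1->5) — executes, giving 5.
  v2: a read changed (in3 1->5; v1 1->5) — executes, giving 5.
  v3: a read changed (in3 1->5) — executes, giving 0 — identical to its old value.
  v6: a read changed (in3 1->5) — executes, giving -5.
  v8: a read changed (v2 1->5) — executes, giving 5.
  v10: a read changed (v8 1->5; v8 1->5) — executes, giving 25.
  v12: a read changed (v1 1->5; v10 1->25) — executes, giving 25.
  v13: a read changed (v10 1->25; v6 -1->-5) — executes, giving 20.
  v15: a read changed (v12 1->25; v13 0->20) — executes, giving 45.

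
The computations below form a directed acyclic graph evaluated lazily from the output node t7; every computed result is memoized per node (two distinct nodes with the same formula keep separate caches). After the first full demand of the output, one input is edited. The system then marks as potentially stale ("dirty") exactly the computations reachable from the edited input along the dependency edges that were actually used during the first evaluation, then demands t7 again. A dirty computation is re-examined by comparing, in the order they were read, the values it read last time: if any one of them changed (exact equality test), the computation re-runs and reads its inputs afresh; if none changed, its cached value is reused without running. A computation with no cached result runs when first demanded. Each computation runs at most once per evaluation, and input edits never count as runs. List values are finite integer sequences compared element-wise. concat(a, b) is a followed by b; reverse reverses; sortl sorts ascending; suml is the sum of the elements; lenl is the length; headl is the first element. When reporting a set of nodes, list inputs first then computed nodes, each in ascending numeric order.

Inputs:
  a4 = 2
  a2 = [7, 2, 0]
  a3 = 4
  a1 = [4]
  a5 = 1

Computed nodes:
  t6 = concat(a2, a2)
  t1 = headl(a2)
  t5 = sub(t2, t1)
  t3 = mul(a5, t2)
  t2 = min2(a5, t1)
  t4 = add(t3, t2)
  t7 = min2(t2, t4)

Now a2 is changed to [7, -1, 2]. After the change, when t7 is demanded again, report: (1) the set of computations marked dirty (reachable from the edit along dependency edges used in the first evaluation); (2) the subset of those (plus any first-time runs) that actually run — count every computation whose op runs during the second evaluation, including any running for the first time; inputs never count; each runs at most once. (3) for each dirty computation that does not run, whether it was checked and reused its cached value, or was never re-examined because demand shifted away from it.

First demand of the output computes:
  t1 = headl([7, 2, 0]) = 7
  t2 = min2(1, 7) = 1
  t3 = mul(1, 1) = 1
  t4 = add(1, 1) = 2
  t7 = min2(1, 2) = 1

After the edit, cleaning proceeds:
  t1: a read changed (a2 [7, 2, 0]->[7, -1, 2]) — executes, giving 7 — identical to its old value.
  t2: dirty, but its reads are unchanged (a5 unchanged, t1 unchanged); cached 1 stands.
  t3: dirty, but its reads are unchanged (a5 unchanged, t2 unchanged); cached 1 stands.
  t4: dirty, but its reads are unchanged (t3 unchanged, t2 unchanged); cached 2 stands.
  t7: dirty, but its reads are unchanged (t2 unchanged, t4 unchanged); cached 1 stands.

Note the absorption at t1: it re-runs yet its value is the same, leaving the output's value untouched.

The edit dirties: t1, t2, t3, t4, t7.
1 computations run: t1.
Cache hits after checking: t2, t3, t4, t7.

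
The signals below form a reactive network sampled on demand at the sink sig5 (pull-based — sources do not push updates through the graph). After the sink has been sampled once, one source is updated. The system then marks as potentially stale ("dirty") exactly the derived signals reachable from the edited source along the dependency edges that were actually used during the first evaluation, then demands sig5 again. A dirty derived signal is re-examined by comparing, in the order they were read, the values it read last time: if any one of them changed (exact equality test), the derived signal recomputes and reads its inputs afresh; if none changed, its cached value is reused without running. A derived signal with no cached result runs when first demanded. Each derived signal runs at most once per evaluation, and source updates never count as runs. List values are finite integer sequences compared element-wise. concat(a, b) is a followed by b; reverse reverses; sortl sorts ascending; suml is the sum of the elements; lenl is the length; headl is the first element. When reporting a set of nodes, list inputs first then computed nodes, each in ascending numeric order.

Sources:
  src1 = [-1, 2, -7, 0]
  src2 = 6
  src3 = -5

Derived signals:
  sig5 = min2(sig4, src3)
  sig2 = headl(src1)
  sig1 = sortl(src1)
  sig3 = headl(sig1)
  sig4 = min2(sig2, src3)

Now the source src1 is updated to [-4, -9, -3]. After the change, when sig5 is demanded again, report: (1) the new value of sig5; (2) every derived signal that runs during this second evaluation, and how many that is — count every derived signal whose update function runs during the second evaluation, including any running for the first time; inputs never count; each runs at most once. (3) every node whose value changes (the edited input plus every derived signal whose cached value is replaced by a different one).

sig5 now evaluates to -5.
Run set: sig2, sig4 (2 run).
Changed values: src1, sig2.
The important point: sig4 recomputes to an identical value, and the output ends up unchanged.

Initial pass — values computed on the first demand:
  sig2 = headl([-1, 2, -7, 0]) = -1
  sig4 = min2(-1, -5) = -5
  sig5 = min2(-5, -5) = -5

Second demand — change propagation:
  sig2: re-runs because src1 [-1, 2, -7, 0]->[-4, -9, -3]; new result -4.
  sig4: re-runs because sig2 -1->-4; new result -5 (unchanged).
  sig5: re-examined; everything it read last time is the same (sig4 unchanged, src3 unchanged) — cache -5 kept, no run.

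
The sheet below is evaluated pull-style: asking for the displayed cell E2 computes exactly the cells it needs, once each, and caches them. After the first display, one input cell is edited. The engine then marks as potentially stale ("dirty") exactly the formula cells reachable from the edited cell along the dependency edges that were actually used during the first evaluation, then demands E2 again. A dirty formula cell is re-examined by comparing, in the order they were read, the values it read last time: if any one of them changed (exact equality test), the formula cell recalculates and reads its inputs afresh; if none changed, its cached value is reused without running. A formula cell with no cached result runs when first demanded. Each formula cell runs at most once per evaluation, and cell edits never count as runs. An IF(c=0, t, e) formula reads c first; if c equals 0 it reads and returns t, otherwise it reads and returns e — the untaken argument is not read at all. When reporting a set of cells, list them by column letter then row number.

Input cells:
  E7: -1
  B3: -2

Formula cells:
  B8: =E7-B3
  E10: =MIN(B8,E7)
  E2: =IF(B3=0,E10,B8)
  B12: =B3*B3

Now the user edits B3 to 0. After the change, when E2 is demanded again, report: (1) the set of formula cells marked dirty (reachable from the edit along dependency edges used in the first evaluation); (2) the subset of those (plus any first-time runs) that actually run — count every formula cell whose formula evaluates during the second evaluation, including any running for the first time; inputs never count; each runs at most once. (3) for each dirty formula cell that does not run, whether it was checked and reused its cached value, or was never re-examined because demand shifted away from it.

The edit dirties: B8, E2.
3 formula cells run: B8, E2, E10.
No dirty formula cell escaped a run.
Note the branch switch — E10 had no cache and runs now for the first time.

First demand of the output computes:
  B8 = -1 - -2 = 1
  E2 = IF(B3=0: B3=-2 -> else branch B8) = 1

After the edit, cleaning proceeds:
  B8: a read changed (B3 -2->0) — executes, giving -1.
  E10: had never run; runs now, result -1.
  E2: a read changed (B3 -2->0; B8 1->-1) — executes, giving -1.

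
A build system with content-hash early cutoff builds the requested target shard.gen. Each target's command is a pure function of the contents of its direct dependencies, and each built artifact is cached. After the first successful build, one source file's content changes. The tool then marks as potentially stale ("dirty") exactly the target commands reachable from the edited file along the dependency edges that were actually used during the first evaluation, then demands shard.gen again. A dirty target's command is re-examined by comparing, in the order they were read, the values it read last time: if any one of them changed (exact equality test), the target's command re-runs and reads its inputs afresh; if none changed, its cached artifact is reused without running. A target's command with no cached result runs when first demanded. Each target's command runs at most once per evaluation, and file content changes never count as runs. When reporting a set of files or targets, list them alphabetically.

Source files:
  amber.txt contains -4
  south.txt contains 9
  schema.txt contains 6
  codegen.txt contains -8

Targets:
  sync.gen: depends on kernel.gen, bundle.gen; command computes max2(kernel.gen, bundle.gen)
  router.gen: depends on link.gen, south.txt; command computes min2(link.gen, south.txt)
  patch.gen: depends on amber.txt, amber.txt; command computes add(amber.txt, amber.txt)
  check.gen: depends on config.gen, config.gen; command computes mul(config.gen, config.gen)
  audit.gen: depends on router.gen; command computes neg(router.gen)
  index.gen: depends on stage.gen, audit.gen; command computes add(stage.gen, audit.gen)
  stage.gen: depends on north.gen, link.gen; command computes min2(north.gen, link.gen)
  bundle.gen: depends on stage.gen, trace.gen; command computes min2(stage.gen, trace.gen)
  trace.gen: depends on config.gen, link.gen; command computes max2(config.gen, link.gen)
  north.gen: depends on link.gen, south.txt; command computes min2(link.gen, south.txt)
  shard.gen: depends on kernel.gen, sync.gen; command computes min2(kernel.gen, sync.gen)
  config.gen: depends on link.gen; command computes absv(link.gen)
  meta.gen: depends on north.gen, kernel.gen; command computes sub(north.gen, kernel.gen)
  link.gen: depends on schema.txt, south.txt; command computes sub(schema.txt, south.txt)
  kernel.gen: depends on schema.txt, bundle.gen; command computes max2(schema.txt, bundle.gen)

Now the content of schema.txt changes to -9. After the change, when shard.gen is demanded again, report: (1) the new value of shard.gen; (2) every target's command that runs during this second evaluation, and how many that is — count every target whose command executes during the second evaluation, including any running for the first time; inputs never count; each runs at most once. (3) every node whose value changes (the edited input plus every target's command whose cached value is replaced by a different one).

First evaluation (everything demanded from the output):
  link.gen = sub(6, 9) = -3
  config.gen = absv(-3) = 3
  north.gen = min2(-3, 9) = -3
  stage.gen = min2(-3, -3) = -3
  trace.gen = max2(3, -3) = 3
  bundle.gen = min2(-3, 3) = -3
  kernel.gen = max2(6, -3) = 6
  sync.gen = max2(6, -3) = 6
  shard.gen = min2(6, 6) = 6

Propagation after the edit:
  link.gen: runs — schema.txt 6->-9; result -18.
  config.gen: runs — link.gen -3->-18; result 18.
  north.gen: runs — link.gen -3->-18; result -18.
  stage.gen: runs — north.gen -3->-18; link.gen -3->-18; result -18.
  trace.gen: runs — config.gen 3->18; link.gen -3->-18; result 18.
  bundle.gen: runs — stage.gen -3->-18; trace.gen 3->18; result -18.
  kernel.gen: runs — schema.txt 6->-9; bundle.gen -3->-18; result -9.
  sync.gen: runs — kernel.gen 6->-9; bundle.gen -3->-18; result -9.
  shard.gen: runs — kernel.gen 6->-9; sync.gen 6->-9; result -9.

New value of shard.gen: -9.
Target commands that run: bundle.gen, config.gen, kernel.gen, link.gen, north.gen, shard.gen, stage.gen, sync.gen, trace.gen — 9 in total.
Values that change: bundle.gen, config.gen, kernel.gen, link.gen, north.gen, schema.txt, shard.gen, stage.gen, sync.gen, trace.gen.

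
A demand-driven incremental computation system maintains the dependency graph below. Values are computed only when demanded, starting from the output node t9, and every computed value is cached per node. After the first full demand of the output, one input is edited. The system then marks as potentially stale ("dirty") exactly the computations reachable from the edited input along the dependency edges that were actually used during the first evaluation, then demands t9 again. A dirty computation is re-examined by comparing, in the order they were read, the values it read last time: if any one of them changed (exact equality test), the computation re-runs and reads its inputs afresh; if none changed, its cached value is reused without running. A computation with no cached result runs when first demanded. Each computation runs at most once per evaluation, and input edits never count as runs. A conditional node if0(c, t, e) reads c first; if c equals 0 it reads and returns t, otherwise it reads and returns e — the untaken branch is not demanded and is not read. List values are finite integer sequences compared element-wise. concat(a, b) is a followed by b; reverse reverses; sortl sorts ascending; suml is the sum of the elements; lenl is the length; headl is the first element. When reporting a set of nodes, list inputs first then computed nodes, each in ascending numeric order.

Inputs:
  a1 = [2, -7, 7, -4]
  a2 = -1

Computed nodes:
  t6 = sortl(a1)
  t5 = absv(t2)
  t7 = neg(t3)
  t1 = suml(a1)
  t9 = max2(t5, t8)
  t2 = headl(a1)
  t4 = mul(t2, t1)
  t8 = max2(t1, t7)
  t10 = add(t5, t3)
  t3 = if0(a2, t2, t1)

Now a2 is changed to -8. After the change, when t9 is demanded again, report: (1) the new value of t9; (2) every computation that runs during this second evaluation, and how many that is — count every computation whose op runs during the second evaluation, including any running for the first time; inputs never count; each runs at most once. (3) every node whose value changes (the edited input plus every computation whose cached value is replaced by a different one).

New value of t9: 2.
Computations that run: t3 — 1 in total.
Values that change: a2.
Key observation: the change is absorbed at t3 — it re-runs but produces the same value, and the output's value is unchanged.

First evaluation (everything demanded from the output):
  t1 = suml([2, -7, 7, -4]) = -2
  t2 = headl([2, -7, 7, -4]) = 2
  t3 = if0(a2=-1 -> else branch t1) = -2
  t5 = absv(2) = 2
  t7 = neg(-2) = 2
  t8 = max2(-2, 2) = 2
  t9 = max2(2, 2) = 2

Propagation after the edit:
  t3: runs — a2 -1->-8; result -2 (same value as before).
  t7: checked — values it read are unchanged (t3 unchanged); reused cached 2 without running.
  t8: checked — values it read are unchanged (t1 unchanged, t7 unchanged); reused cached 2 without running.
  t9: checked — values it read are unchanged (t5 unchanged, t8 unchanged); reused cached 2 without running.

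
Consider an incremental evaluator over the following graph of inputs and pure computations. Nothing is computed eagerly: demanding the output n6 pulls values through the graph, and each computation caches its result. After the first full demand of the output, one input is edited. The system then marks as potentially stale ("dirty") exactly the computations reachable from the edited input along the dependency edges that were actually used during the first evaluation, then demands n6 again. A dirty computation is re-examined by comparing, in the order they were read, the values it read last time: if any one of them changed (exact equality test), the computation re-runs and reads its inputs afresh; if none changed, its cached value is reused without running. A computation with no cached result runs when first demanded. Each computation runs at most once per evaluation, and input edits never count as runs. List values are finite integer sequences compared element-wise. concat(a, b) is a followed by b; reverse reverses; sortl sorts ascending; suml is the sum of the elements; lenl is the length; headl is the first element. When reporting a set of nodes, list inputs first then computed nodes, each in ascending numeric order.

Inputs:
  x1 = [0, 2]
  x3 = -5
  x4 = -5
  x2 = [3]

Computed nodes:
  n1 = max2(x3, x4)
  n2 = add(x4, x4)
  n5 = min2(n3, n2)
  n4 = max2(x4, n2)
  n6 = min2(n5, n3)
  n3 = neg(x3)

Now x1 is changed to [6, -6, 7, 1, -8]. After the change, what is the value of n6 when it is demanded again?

n6 now evaluates to -10.
The important point: nothing the output needs ever reads x1, so the edit is invisible to it.

Initial pass — values computed on the first demand:
  n2 = add(-5, -5) = -10
  n3 = neg(-5) = 5
  n5 = min2(5, -10) = -10
  n6 = min2(-10, 5) = -10

Second demand — change propagation:
  no demanded computation ever read x1, so the edit dirties nothing and nothing runs.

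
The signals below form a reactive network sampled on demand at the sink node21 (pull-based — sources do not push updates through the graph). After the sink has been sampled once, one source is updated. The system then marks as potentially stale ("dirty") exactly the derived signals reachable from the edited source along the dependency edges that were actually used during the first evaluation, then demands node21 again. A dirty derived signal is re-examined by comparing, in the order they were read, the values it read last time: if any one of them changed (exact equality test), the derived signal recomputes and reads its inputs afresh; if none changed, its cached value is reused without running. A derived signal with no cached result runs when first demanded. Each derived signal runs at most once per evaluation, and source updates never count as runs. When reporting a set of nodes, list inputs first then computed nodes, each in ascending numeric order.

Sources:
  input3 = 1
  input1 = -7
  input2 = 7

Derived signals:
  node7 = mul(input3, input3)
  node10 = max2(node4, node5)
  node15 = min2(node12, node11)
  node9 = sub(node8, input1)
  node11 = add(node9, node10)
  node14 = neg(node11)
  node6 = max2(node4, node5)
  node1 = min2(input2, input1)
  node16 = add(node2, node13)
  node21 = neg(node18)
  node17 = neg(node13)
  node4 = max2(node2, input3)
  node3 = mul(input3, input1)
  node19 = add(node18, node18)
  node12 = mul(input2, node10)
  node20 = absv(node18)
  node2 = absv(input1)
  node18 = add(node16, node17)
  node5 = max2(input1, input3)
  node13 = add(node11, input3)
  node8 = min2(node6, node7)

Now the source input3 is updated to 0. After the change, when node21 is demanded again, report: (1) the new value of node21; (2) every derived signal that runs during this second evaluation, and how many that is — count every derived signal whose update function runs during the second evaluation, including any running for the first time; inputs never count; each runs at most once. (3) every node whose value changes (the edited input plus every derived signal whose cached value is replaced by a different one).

node21 now evaluates to -7.
Run set: node4, node5, node6, node7, node8, node9, node10, node11, node13, node16, node17, node18 (12 run).
Changed values: input3, node5, node7, node8, node9, node11, node13, node16, node17.
The important point: at node21 every value read last time is unchanged, so the dirty flag clears without a run.

Initial pass — values computed on the first demand:
  node2 = absv(-7) = 7
  node4 = max2(7, 1) = 7
  node5 = max2(-7, 1) = 1
  node6 = max2(7, 1) = 7
  node7 = mul(1, 1) = 1
  node8 = min2(7, 1) = 1
  node9 = sub(1, -7) = 8
  node10 = max2(7, 1) = 7
  node11 = add(8, 7) = 15
  node13 = add(15, 1) = 16
  node16 = add(7, 16) = 23
  node17 = neg(16) = -16
  node18 = add(23, -16) = 7
  node21 = neg(7) = -7

Second demand — change propagation:
  node4: re-runs because input3 1->0; new result 7 (unchanged).
  node5: re-runs because input3 1->0; new result 0.
  node6: re-runs because node5 1->0; new result 7 (unchanged).
  node7: re-runs because input3 1->0; input3 1->0; new result 0.
  node8: re-runs because node7 1->0; new result 0.
  node9: re-runs because node8 1->0; new result 7.
  node10: re-runs because node5 1->0; new result 7 (unchanged).
  node11: re-runs because node9 8->7; new result 14.
  node13: re-runs because node11 15->14; input3 1->0; new result 14.
  node16: re-runs because node13 16->14; new result 21.
  node17: re-runs because node13 16->14; new result -14.
  node18: re-runs because node16 23->21; node17 -16->-14; new result 7 (unchanged).
  node21: re-examined; everything it read last time is the same (node18 unchanged) — cache -7 kept, no run.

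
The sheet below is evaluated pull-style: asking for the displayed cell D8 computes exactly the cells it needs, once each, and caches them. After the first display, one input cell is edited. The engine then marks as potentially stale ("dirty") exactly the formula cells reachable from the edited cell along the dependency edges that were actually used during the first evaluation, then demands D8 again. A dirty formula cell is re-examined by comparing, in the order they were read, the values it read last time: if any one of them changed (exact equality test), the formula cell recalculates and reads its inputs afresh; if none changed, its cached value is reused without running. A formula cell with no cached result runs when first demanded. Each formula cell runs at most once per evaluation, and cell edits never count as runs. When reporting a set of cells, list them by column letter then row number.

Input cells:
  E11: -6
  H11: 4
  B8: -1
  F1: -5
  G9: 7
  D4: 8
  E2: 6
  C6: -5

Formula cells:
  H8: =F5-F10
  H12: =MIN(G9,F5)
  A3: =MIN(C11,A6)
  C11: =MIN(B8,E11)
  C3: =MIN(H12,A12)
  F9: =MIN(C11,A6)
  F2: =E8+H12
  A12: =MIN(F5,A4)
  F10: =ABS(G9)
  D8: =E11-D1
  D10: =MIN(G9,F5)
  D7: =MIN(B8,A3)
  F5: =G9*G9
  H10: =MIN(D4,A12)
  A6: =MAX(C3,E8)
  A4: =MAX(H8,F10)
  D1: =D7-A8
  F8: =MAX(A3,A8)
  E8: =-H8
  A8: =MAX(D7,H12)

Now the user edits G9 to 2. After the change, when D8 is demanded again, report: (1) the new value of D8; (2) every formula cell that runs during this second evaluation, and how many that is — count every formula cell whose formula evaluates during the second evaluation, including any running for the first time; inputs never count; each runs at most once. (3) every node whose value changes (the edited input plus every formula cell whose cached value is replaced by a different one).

Demanding D8 again yields 2.
13 formula cells run: A3, A4, A6, A8, A12, C3, D1, D8, E8, F5, F10, H8, H12.
The nodes whose values change: A4, A6, A8, A12, C3, D1, D8, E8, F5, F10, G9, H8, H12.
Note where the cutoff bites: D7 is checked, finds nothing changed, and keeps its cache.

First demand of the output computes:
  C11 = MIN(-1, -6) = -6
  F5 = 7 * 7 = 49
  F10 = ABS(7) = 7
  H8 = 49 - 7 = 42
  A4 = MAX(42, 7) = 42
  A12 = MIN(49, 42) = 42
  E8 = -(42) = -42
  H12 = MIN(7, 49) = 7
  C3 = MIN(7, 42) = 7
  A6 = MAX(7, -42) = 7
  A3 = MIN(-6, 7) = -6
  D7 = MIN(-1, -6) = -6
  A8 = MAX(-6, 7) = 7
  D1 = -6 - 7 = -13
  D8 = -6 - -13 = 7

After the edit, cleaning proceeds:
  F5: a read changed (G9 7->2; G9 7->2) — executes, giving 4.
  F10: a read changed (G9 7->2) — executes, giving 2.
  H8: a read changed (F5 49->4; F10 7->2) — executes, giving 2.
  A4: a read changed (H8 42->2; F10 7->2) — executes, giving 2.
  A12: a read changed (F5 49->4; A4 42->2) — executes, giving 2.
  E8: a read changed (H8 42->2) — executes, giving -2.
  H12: a read changed (G9 7->2; F5 49->4) — executes, giving 2.
  C3: a read changed (H12 7->2; A12 42->2) — executes, giving 2.
  A6: a read changed (C3 7->2; E8 -42->-2) — executes, giving 2.
  A3: a read changed (A6 7->2) — executes, giving -6 — identical to its old value.
  D7: dirty, but its reads are unchanged (B8 unchanged, A3 unchanged); cached -6 stands.
  A8: a read changed (H12 7->2) — executes, giving 2.
  D1: a read changed (A8 7->2) — executes, giving -8.
  D8: a read changed (D1 -13->-8) — executes, giving 2.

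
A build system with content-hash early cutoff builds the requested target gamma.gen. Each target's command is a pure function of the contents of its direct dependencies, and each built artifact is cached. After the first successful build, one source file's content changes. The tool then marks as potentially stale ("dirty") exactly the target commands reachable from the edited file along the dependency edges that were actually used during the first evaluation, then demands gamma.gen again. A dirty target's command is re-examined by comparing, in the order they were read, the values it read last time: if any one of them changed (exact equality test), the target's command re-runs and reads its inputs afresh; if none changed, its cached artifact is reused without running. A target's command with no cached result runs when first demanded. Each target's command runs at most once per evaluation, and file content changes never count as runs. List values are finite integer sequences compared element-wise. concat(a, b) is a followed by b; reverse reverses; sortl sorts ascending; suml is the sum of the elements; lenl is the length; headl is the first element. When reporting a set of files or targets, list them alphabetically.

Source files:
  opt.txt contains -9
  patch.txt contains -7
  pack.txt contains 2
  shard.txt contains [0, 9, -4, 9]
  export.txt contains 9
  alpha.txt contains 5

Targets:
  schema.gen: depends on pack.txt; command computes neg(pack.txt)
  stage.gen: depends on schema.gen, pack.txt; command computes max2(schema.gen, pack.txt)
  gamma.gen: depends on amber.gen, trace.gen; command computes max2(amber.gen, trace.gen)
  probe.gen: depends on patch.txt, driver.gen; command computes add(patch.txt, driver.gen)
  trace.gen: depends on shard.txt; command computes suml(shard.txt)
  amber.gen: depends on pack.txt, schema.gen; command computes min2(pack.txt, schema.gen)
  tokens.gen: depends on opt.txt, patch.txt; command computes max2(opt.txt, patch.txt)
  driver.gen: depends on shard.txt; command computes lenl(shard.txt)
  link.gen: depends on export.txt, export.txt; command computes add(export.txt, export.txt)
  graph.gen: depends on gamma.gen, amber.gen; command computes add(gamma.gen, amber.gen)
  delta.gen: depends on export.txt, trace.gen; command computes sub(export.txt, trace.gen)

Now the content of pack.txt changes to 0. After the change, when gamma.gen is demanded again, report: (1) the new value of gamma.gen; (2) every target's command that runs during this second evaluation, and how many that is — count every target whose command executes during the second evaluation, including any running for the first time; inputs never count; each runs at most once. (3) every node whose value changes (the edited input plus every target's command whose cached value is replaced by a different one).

New value of gamma.gen: 14.
Target commands that run: amber.gen, gamma.gen, schema.gen — 3 in total.
Values that change: amber.gen, pack.txt, schema.gen.

First evaluation (everything demanded from the output):
  schema.gen = neg(2) = -2
  amber.gen = min2(2, -2) = -2
  trace.gen = suml([0, 9, -4, 9]) = 14
  gamma.gen = max2(-2, 14) = 14

Propagation after the edit:
  schema.gen: runs — pack.txt 2->0; result 0.
  amber.gen: runs — pack.txt 2->0; schema.gen -2->0; result 0.
  gamma.gen: runs — amber.gen -2->0; result 14 (same value as before).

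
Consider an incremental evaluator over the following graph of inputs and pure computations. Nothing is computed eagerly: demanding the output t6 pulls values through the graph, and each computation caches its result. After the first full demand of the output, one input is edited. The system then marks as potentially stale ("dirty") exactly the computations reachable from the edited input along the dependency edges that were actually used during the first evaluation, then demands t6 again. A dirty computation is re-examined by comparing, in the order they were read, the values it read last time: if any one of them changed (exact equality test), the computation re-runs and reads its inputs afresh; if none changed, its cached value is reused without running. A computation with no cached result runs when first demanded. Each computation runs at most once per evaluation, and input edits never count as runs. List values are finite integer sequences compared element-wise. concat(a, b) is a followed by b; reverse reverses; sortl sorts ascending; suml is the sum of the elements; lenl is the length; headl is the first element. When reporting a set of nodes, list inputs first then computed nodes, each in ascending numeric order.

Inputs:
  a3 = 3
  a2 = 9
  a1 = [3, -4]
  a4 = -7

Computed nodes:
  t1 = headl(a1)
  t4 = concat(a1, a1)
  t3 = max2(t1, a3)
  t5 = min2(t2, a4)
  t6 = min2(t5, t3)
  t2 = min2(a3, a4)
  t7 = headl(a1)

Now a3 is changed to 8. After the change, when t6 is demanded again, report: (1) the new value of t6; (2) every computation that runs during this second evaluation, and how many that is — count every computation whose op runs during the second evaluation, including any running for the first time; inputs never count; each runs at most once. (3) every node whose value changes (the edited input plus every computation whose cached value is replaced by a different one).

Initial pass — values computed on the first demand:
  t1 = headl([3, -4]) = 3
  t2 = min2(3, -7) = -7
  t3 = max2(3, 3) = 3
  t5 = min2(-7, -7) = -7
  t6 = min2(-7, 3) = -7

Second demand — change propagation:
  t2: re-runs because a3 3->8; new result -7 (unchanged).
  t3: re-runs because a3 3->8; new result 8.
  t5: re-examined; everything it read last time is the same (t2 unchanged, a4 unchanged) — cache -7 kept, no run.
  t6: re-runs because t3 3->8; new result -7 (unchanged).

The important point: at t5 every value read last time is unchanged, so the dirty flag clears without a run.

t6 now evaluates to -7.
Run set: t2, t3, t6 (3 run).
Changed values: a3, t3.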